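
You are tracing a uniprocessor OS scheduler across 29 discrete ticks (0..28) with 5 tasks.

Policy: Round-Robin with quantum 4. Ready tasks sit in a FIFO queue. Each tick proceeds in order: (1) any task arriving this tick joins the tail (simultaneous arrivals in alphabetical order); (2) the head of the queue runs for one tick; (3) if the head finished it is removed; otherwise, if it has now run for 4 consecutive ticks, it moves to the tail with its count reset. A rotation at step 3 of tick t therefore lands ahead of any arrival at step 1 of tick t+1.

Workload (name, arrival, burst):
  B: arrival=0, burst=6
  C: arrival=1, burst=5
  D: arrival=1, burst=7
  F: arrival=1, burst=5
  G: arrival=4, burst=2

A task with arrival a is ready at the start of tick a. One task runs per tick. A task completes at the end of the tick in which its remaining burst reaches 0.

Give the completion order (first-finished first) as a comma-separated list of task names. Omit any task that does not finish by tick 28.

t=0: queue=[B] q_used=0 → run B
t=1: queue=[B,C,D,F] q_used=1 → run B
t=2: queue=[B,C,D,F] q_used=2 → run B
t=3: queue=[B,C,D,F] q_used=3 → run B
t=4: queue=[C,D,F,B,G] q_used=0 → run C
t=5: queue=[C,D,F,B,G] q_used=1 → run C
t=6: queue=[C,D,F,B,G] q_used=2 → run C
t=7: queue=[C,D,F,B,G] q_used=3 → run C
t=8: queue=[D,F,B,G,C] q_used=0 → run D
t=9: queue=[D,F,B,G,C] q_used=1 → run D
t=10: queue=[D,F,B,G,C] q_used=2 → run D
t=11: queue=[D,F,B,G,C] q_used=3 → run D
t=12: queue=[F,B,G,C,D] q_used=0 → run F
t=13: queue=[F,B,G,C,D] q_used=1 → run F
t=14: queue=[F,B,G,C,D] q_used=2 → run F
t=15: queue=[F,B,G,C,D] q_used=3 → run F
t=16: queue=[B,G,C,D,F] q_used=0 → run B
t=17: queue=[B,G,C,D,F] q_used=1 → run B
t=18: queue=[G,C,D,F] q_used=0 → run G
t=19: queue=[G,C,D,F] q_used=1 → run G
t=20: queue=[C,D,F] q_used=0 → run C
t=21: queue=[D,F] q_used=0 → run D
t=22: queue=[D,F] q_used=1 → run D
t=23: queue=[D,F] q_used=2 → run D
t=24: queue=[F] q_used=0 → run F
t=25: (idle)
t=26: (idle)
t=27: (idle)
t=28: (idle)

completion order = B, G, C, D, F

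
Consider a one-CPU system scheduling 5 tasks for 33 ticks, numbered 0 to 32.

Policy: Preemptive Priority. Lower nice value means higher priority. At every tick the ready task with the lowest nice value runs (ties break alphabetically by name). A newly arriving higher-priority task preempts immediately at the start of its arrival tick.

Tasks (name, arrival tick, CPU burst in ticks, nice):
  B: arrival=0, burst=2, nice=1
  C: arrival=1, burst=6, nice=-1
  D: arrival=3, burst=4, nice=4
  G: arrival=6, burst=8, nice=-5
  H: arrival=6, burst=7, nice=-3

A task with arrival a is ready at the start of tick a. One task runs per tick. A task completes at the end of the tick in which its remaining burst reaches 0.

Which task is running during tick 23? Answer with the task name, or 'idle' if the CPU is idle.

running at tick 23 = D

t=0: ready={B} → run B
t=1: ready={B,C} → run C
t=2: ready={B,C} → run C
t=3: ready={B,C,D} → run C
t=4: ready={B,C,D} → run C
t=5: ready={B,C,D} → run C
t=6: ready={B,C,D,G,H} → run G
t=7: ready={B,C,D,G,H} → run G
t=8: ready={B,C,D,G,H} → run G
t=9: ready={B,C,D,G,H} → run G
t=10: ready={B,C,D,G,H} → run G
t=11: ready={B,C,D,G,H} → run G
t=12: ready={B,C,D,G,H} → run G
t=13: ready={B,C,D,G,H} → run G
t=14: ready={B,C,D,H} → run H
t=15: ready={B,C,D,H} → run H
t=16: ready={B,C,D,H} → run H
t=17: ready={B,C,D,H} → run H
t=18: ready={B,C,D,H} → run H
t=19: ready={B,C,D,H} → run H
t=20: ready={B,C,D,H} → run H
t=21: ready={B,C,D} → run C
t=22: ready={B,D} → run B
t=23: ready={D} → run D
t=24: ready={D} → run D
t=25: ready={D} → run D
t=26: ready={D} → run D
t=27: (idle)
t=28: (idle)
t=29: (idle)
t=30: (idle)
t=31: (idle)
t=32: (idle)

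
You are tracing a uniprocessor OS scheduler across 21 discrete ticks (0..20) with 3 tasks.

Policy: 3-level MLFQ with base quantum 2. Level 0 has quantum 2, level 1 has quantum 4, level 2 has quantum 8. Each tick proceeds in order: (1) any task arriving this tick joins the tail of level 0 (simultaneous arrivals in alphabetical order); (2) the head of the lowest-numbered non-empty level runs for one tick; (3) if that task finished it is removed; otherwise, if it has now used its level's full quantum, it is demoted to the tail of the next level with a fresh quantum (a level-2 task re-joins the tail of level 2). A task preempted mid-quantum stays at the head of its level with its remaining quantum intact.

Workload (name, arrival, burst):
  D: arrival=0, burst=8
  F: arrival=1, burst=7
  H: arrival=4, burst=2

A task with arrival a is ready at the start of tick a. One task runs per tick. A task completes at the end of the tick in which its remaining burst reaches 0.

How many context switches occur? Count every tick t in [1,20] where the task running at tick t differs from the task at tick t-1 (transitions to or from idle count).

context switches = 7

t=0: L0/L1/L2 = D/-/- → run D
t=1: L0/L1/L2 = DF/-/- → run D
t=2: L0/L1/L2 = F/D/- → run F
t=3: L0/L1/L2 = F/D/- → run F
t=4: L0/L1/L2 = H/DF/- → run H
t=5: L0/L1/L2 = H/DF/- → run H
t=6: L0/L1/L2 = -/DF/- → run D
t=7: L0/L1/L2 = -/DF/- → run D
t=8: L0/L1/L2 = -/DF/- → run D
t=9: L0/L1/L2 = -/DF/- → run D
t=10: L0/L1/L2 = -/F/D → run F
t=11: L0/L1/L2 = -/F/D → run F
t=12: L0/L1/L2 = -/F/D → run F
t=13: L0/L1/L2 = -/F/D → run F
t=14: L0/L1/L2 = -/-/DF → run D
t=15: L0/L1/L2 = -/-/DF → run D
t=16: L0/L1/L2 = -/-/F → run F
t=17: (idle)
t=18: (idle)
t=19: (idle)
t=20: (idle)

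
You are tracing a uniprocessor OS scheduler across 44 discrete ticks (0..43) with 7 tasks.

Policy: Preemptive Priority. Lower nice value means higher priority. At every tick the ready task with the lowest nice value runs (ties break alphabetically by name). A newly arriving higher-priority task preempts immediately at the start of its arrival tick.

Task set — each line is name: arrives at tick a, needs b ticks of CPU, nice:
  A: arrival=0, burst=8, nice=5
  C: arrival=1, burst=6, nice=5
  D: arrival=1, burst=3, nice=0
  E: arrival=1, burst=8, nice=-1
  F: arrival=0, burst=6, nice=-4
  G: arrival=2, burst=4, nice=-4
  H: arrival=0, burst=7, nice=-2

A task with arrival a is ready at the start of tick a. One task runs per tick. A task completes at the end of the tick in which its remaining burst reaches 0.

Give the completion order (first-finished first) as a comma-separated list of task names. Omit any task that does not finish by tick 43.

completion order = F, G, H, E, D, A, C

t=0: ready={A,F,H} → run F
t=1: ready={A,C,D,E,F,H} → run F
t=2: ready={A,C,D,E,F,G,H} → run F
t=3: ready={A,C,D,E,F,G,H} → run F
t=4: ready={A,C,D,E,F,G,H} → run F
t=5: ready={A,C,D,E,F,G,H} → run F
t=6: ready={A,C,D,E,G,H} → run G
t=7: ready={A,C,D,E,G,H} → run G
t=8: ready={A,C,D,E,G,H} → run G
t=9: ready={A,C,D,E,G,H} → run G
t=10: ready={A,C,D,E,H} → run H
t=11: ready={A,C,D,E,H} → run H
t=12: ready={A,C,D,E,H} → run H
t=13: ready={A,C,D,E,H} → run H
t=14: ready={A,C,D,E,H} → run H
t=15: ready={A,C,D,E,H} → run H
t=16: ready={A,C,D,E,H} → run H
t=17: ready={A,C,D,E} → run E
t=18: ready={A,C,D,E} → run E
t=19: ready={A,C,D,E} → run E
t=20: ready={A,C,D,E} → run E
t=21: ready={A,C,D,E} → run E
t=22: ready={A,C,D,E} → run E
t=23: ready={A,C,D,E} → run E
t=24: ready={A,C,D,E} → run E
t=25: ready={A,C,D} → run D
t=26: ready={A,C,D} → run D
t=27: ready={A,C,D} → run D
t=28: ready={A,C} → run A
t=29: ready={A,C} → run A
t=30: ready={A,C} → run A
t=31: ready={A,C} → run A
t=32: ready={A,C} → run A
t=33: ready={A,C} → run A
t=34: ready={A,C} → run A
t=35: ready={A,C} → run A
t=36: ready={C} → run C
t=37: ready={C} → run C
t=38: ready={C} → run C
t=39: ready={C} → run C
t=40: ready={C} → run C
t=41: ready={C} → run C
t=42: (idle)
t=43: (idle)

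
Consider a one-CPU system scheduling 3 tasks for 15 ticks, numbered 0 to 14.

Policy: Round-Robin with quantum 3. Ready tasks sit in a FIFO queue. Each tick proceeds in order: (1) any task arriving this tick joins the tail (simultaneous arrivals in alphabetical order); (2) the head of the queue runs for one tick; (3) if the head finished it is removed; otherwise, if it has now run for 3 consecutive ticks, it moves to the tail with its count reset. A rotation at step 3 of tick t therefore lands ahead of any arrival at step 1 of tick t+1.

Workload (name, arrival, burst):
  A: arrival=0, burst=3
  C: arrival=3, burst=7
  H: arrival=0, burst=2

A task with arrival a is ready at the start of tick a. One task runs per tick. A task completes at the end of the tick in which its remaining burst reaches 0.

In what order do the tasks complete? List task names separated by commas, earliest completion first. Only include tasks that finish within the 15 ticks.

t=0: queue=[A,H] q_used=0 → run A
t=1: queue=[A,H] q_used=1 → run A
t=2: queue=[A,H] q_used=2 → run A
t=3: queue=[H,C] q_used=0 → run H
t=4: queue=[H,C] q_used=1 → run H
t=5: queue=[C] q_used=0 → run C
t=6: queue=[C] q_used=1 → run C
t=7: queue=[C] q_used=2 → run C
t=8: queue=[C] q_used=0 → run C
t=9: queue=[C] q_used=1 → run C
t=10: queue=[C] q_used=2 → run C
t=11: queue=[C] q_used=0 → run C
t=12: (idle)
t=13: (idle)
t=14: (idle)

completion order = A, H, C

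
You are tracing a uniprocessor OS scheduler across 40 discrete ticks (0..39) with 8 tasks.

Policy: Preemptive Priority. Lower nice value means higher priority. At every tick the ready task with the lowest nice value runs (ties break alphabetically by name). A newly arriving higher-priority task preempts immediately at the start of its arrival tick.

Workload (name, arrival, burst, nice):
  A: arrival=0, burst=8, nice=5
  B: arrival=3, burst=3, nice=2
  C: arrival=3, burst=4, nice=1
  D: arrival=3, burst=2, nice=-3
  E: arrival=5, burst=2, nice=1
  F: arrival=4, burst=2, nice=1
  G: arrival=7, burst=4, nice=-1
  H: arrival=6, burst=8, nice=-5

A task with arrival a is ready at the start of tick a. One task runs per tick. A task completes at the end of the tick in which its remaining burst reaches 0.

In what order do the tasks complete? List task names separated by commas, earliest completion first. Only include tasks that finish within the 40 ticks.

completion order = D, H, G, C, E, F, B, A

t=0: ready={A} → run A
t=1: ready={A} → run A
t=2: ready={A} → run A
t=3: ready={A,B,C,D} → run D
t=4: ready={A,B,C,D,F} → run D
t=5: ready={A,B,C,E,F} → run C
t=6: ready={A,B,C,E,F,H} → run H
t=7: ready={A,B,C,E,F,G,H} → run H
t=8: ready={A,B,C,E,F,G,H} → run H
t=9: ready={A,B,C,E,F,G,H} → run H
t=10: ready={A,B,C,E,F,G,H} → run H
t=11: ready={A,B,C,E,F,G,H} → run H
t=12: ready={A,B,C,E,F,G,H} → run H
t=13: ready={A,B,C,E,F,G,H} → run H
t=14: ready={A,B,C,E,F,G} → run G
t=15: ready={A,B,C,E,F,G} → run G
t=16: ready={A,B,C,E,F,G} → run G
t=17: ready={A,B,C,E,F,G} → run G
t=18: ready={A,B,C,E,F} → run C
t=19: ready={A,B,C,E,F} → run C
t=20: ready={A,B,C,E,F} → run C
t=21: ready={A,B,E,F} → run E
t=22: ready={A,B,E,F} → run E
t=23: ready={A,B,F} → run F
t=24: ready={A,B,F} → run F
t=25: ready={A,B} → run B
t=26: ready={A,B} → run B
t=27: ready={A,B} → run B
t=28: ready={A} → run A
t=29: ready={A} → run A
t=30: ready={A} → run A
t=31: ready={A} → run A
t=32: ready={A} → run A
t=33: (idle)
t=34: (idle)
t=35: (idle)
t=36: (idle)
t=37: (idle)
t=38: (idle)
t=39: (idle)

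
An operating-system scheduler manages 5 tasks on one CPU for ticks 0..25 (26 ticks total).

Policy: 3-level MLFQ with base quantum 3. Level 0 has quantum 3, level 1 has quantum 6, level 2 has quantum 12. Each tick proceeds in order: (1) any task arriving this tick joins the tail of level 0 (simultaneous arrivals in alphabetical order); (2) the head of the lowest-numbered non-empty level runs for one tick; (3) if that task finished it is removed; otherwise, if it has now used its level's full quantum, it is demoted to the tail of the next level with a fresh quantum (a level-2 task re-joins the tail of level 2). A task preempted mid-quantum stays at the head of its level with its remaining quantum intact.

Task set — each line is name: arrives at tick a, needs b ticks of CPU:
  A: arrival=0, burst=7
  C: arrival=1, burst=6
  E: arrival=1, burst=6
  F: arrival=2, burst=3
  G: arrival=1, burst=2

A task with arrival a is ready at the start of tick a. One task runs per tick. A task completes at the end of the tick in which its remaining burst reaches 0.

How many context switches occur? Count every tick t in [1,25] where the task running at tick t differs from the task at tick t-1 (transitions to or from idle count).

context switches = 8

t=0: L0/L1/L2 = A/-/- → run A
t=1: L0/L1/L2 = ACEG/-/- → run A
t=2: L0/L1/L2 = ACEGF/-/- → run A
t=3: L0/L1/L2 = CEGF/A/- → run C
t=4: L0/L1/L2 = CEGF/A/- → run C
t=5: L0/L1/L2 = CEGF/A/- → run C
t=6: L0/L1/L2 = EGF/AC/- → run E
t=7: L0/L1/L2 = EGF/AC/- → run E
t=8: L0/L1/L2 = EGF/AC/- → run E
t=9: L0/L1/L2 = GF/ACE/- → run G
t=10: L0/L1/L2 = GF/ACE/- → run G
t=11: L0/L1/L2 = F/ACE/- → run F
t=12: L0/L1/L2 = F/ACE/- → run F
t=13: L0/L1/L2 = F/ACE/- → run F
t=14: L0/L1/L2 = -/ACE/- → run A
t=15: L0/L1/L2 = -/ACE/- → run A
t=16: L0/L1/L2 = -/ACE/- → run A
t=17: L0/L1/L2 = -/ACE/- → run A
t=18: L0/L1/L2 = -/CE/- → run C
t=19: L0/L1/L2 = -/CE/- → run C
t=20: L0/L1/L2 = -/CE/- → run C
t=21: L0/L1/L2 = -/E/- → run E
t=22: L0/L1/L2 = -/E/- → run E
t=23: L0/L1/L2 = -/E/- → run E
t=24: (idle)
t=25: (idle)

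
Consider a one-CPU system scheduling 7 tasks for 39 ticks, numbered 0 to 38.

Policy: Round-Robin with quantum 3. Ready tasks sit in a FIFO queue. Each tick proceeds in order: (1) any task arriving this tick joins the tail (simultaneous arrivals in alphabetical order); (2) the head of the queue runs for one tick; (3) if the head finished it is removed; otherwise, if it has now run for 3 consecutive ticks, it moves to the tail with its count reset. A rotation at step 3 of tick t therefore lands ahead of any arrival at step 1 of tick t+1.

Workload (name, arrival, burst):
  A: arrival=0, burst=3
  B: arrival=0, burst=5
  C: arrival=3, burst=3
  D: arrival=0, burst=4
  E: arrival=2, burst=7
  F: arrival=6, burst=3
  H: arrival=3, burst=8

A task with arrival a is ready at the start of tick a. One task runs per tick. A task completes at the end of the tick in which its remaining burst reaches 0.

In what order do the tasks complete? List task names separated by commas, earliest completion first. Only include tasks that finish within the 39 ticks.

t=0: queue=[A,B,D] q_used=0 → run A
t=1: queue=[A,B,D] q_used=1 → run A
t=2: queue=[A,B,D,E] q_used=2 → run A
t=3: queue=[B,D,E,C,H] q_used=0 → run B
t=4: queue=[B,D,E,C,H] q_used=1 → run B
t=5: queue=[B,D,E,C,H] q_used=2 → run B
t=6: queue=[D,E,C,H,B,F] q_used=0 → run D
t=7: queue=[D,E,C,H,B,F] q_used=1 → run D
t=8: queue=[D,E,C,H,B,F] q_used=2 → run D
t=9: queue=[E,C,H,B,F,D] q_used=0 → run E
t=10: queue=[E,C,H,B,F,D] q_used=1 → run E
t=11: queue=[E,C,H,B,F,D] q_used=2 → run E
t=12: queue=[C,H,B,F,D,E] q_used=0 → run C
t=13: queue=[C,H,B,F,D,E] q_used=1 → run C
t=14: queue=[C,H,B,F,D,E] q_used=2 → run C
t=15: queue=[H,B,F,D,E] q_used=0 → run H
t=16: queue=[H,B,F,D,E] q_used=1 → run H
t=17: queue=[H,B,F,D,E] q_used=2 → run H
t=18: queue=[B,F,D,E,H] q_used=0 → run B
t=19: queue=[B,F,D,E,H] q_used=1 → run B
t=20: queue=[F,D,E,H] q_used=0 → run F
t=21: queue=[F,D,E,H] q_used=1 → run F
t=22: queue=[F,D,E,H] q_used=2 → run F
t=23: queue=[D,E,H] q_used=0 → run D
t=24: queue=[E,H] q_used=0 → run E
t=25: queue=[E,H] q_used=1 → run E
t=26: queue=[E,H] q_used=2 → run E
t=27: queue=[H,E] q_used=0 → run H
t=28: queue=[H,E] q_used=1 → run H
t=29: queue=[H,E] q_used=2 → run H
t=30: queue=[E,H] q_used=0 → run E
t=31: queue=[H] q_used=0 → run H
t=32: queue=[H] q_used=1 → run H
t=33: (idle)
t=34: (idle)
t=35: (idle)
t=36: (idle)
t=37: (idle)
t=38: (idle)

completion order = A, C, B, F, D, E, H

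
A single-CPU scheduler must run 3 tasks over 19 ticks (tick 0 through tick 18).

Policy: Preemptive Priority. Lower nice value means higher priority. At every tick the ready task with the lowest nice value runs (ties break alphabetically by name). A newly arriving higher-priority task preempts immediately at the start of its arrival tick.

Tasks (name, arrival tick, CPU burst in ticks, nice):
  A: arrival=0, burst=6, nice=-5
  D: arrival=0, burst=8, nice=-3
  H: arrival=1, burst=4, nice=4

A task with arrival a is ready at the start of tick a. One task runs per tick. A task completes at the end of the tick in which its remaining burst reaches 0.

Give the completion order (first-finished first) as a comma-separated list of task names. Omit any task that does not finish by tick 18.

t=0: ready={A,D} → run A
t=1: ready={A,D,H} → run A
t=2: ready={A,D,H} → run A
t=3: ready={A,D,H} → run A
t=4: ready={A,D,H} → run A
t=5: ready={A,D,H} → run A
t=6: ready={D,H} → run D
t=7: ready={D,H} → run D
t=8: ready={D,H} → run D
t=9: ready={D,H} → run D
t=10: ready={D,H} → run D
t=11: ready={D,H} → run D
t=12: ready={D,H} → run D
t=13: ready={D,H} → run D
t=14: ready={H} → run H
t=15: ready={H} → run H
t=16: ready={H} → run H
t=17: ready={H} → run H
t=18: (idle)

completion order = A, D, H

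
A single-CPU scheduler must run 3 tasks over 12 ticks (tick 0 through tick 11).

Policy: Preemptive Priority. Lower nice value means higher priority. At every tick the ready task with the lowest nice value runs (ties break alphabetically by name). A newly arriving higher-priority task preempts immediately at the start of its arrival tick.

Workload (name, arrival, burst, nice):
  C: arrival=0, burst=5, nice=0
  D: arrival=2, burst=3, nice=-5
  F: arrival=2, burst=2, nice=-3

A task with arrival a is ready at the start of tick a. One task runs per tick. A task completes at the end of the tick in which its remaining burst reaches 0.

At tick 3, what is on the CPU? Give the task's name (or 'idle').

running at tick 3 = D

t=0: ready={C} → run C
t=1: ready={C} → run C
t=2: ready={C,D,F} → run D
t=3: ready={C,D,F} → run D
t=4: ready={C,D,F} → run D
t=5: ready={C,F} → run F
t=6: ready={C,F} → run F
t=7: ready={C} → run C
t=8: ready={C} → run C
t=9: ready={C} → run C
t=10: (idle)
t=11: (idle)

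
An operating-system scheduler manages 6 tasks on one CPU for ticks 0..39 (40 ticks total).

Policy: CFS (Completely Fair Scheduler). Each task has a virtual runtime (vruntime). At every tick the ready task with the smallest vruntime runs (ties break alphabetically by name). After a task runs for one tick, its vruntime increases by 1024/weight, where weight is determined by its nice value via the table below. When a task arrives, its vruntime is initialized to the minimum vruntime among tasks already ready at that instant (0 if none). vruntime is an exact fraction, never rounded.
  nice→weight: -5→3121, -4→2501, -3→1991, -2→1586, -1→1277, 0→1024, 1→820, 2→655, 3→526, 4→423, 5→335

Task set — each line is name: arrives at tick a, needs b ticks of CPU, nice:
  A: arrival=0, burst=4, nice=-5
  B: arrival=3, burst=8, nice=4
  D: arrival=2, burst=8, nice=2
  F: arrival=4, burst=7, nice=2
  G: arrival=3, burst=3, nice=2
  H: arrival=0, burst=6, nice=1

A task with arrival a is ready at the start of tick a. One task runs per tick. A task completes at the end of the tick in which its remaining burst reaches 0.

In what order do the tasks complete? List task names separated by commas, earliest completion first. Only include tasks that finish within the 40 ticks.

t=0: vr[A=0 H=0] → run A
t=1: vr[A=1024/3121 H=0] → run H
t=2: vr[A=1024/3121 D=1024/3121 H=256/205] → run A
t=3: vr[A=2048/3121 B=1024/3121 D=1024/3121 G=1024/3121 H=256/205] → run B
t=4: vr[A=2048/3121 B=3629056/1320183 D=1024/3121 F=1024/3121 G=1024/3121 H=256/205] → run D
t=5: vr[A=2048/3121 B=3629056/1320183 D=3866624/2044255 F=1024/3121 G=1024/3121 H=256/205] → run F
t=6: vr[A=2048/3121 B=3629056/1320183 D=3866624/2044255 F=3866624/2044255 G=1024/3121 H=256/205] → run G
t=7: vr[A=2048/3121 B=3629056/1320183 D=3866624/2044255 F=3866624/2044255 G=3866624/2044255 H=256/205] → run A
t=8: vr[A=3072/3121 B=3629056/1320183 D=3866624/2044255 F=3866624/2044255 G=3866624/2044255 H=256/205] → run A
t=9: vr[B=3629056/1320183 D=3866624/2044255 F=3866624/2044255 G=3866624/2044255 H=256/205] → run H
t=10: vr[B=3629056/1320183 D=3866624/2044255 F=3866624/2044255 G=3866624/2044255 H=512/205] → run D
t=11: vr[B=3629056/1320183 D=7062528/2044255 F=3866624/2044255 G=3866624/2044255 H=512/205] → run F
t=12: vr[B=3629056/1320183 D=7062528/2044255 F=7062528/2044255 G=3866624/2044255 H=512/205] → run G
t=13: vr[B=3629056/1320183 D=7062528/2044255 F=7062528/2044255 G=7062528/2044255 H=512/205] → run H
t=14: vr[B=3629056/1320183 D=7062528/2044255 F=7062528/2044255 G=7062528/2044255 H=768/205] → run B
t=15: vr[B=6824960/1320183 D=7062528/2044255 F=7062528/2044255 G=7062528/2044255 H=768/205] → run D
t=16: vr[B=6824960/1320183 D=10258432/2044255 F=7062528/2044255 G=7062528/2044255 H=768/205] → run F
t=17: vr[B=6824960/1320183 D=10258432/2044255 F=10258432/2044255 G=7062528/2044255 H=768/205] → run G
t=18: vr[B=6824960/1320183 D=10258432/2044255 F=10258432/2044255 H=768/205] → run H
t=19: vr[B=6824960/1320183 D=10258432/2044255 F=10258432/2044255 H=1024/205] → run H
t=20: vr[B=6824960/1320183 D=10258432/2044255 F=10258432/2044255 H=256/41] → run D
t=21: vr[B=6824960/1320183 D=13454336/2044255 F=10258432/2044255 H=256/41] → run F
t=22: vr[B=6824960/1320183 D=13454336/2044255 F=13454336/2044255 H=256/41] → run B
t=23: vr[B=3340288/440061 D=13454336/2044255 F=13454336/2044255 H=256/41] → run H
t=24: vr[B=3340288/440061 D=13454336/2044255 F=13454336/2044255] → run D
t=25: vr[B=3340288/440061 D=3330048/408851 F=13454336/2044255] → run F
t=26: vr[B=3340288/440061 D=3330048/408851 F=3330048/408851] → run B
t=27: vr[B=13216768/1320183 D=3330048/408851 F=3330048/408851] → run D
t=28: vr[B=13216768/1320183 D=19846144/2044255 F=3330048/408851] → run F
t=29: vr[B=13216768/1320183 D=19846144/2044255 F=19846144/2044255] → run D
t=30: vr[B=13216768/1320183 D=23042048/2044255 F=19846144/2044255] → run F
t=31: vr[B=13216768/1320183 D=23042048/2044255] → run B
t=32: vr[B=16412672/1320183 D=23042048/2044255] → run D
t=33: vr[B=16412672/1320183] → run B
t=34: vr[B=6536192/440061] → run B
t=35: vr[B=22804480/1320183] → run B
t=36: (idle)
t=37: (idle)
t=38: (idle)
t=39: (idle)

completion order = A, G, H, F, D, B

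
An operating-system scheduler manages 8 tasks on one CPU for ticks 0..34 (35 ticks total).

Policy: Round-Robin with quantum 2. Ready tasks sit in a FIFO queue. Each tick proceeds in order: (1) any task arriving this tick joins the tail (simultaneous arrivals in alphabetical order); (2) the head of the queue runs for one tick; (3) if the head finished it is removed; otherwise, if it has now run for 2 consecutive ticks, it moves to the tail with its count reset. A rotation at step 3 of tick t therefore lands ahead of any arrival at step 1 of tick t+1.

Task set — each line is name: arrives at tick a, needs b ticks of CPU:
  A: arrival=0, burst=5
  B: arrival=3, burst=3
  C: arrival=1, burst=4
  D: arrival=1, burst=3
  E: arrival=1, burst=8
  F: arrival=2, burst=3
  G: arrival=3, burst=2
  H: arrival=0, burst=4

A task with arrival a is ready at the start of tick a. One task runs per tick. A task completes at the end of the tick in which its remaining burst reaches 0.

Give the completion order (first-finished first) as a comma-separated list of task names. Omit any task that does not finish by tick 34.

t=0: queue=[A,H] q_used=0 → run A
t=1: queue=[A,H,C,D,E] q_used=1 → run A
t=2: queue=[H,C,D,E,A,F] q_used=0 → run H
t=3: queue=[H,C,D,E,A,F,B,G] q_used=1 → run H
t=4: queue=[C,D,E,A,F,B,G,H] q_used=0 → run C
t=5: queue=[C,D,E,A,F,B,G,H] q_used=1 → run C
t=6: queue=[D,E,A,F,B,G,H,C] q_used=0 → run D
t=7: queue=[D,E,A,F,B,G,H,C] q_used=1 → run D
t=8: queue=[E,A,F,B,G,H,C,D] q_used=0 → run E
t=9: queue=[E,A,F,B,G,H,C,D] q_used=1 → run E
t=10: queue=[A,F,B,G,H,C,D,E] q_used=0 → run A
t=11: queue=[A,F,B,G,H,C,D,E] q_used=1 → run A
t=12: queue=[F,B,G,H,C,D,E,A] q_used=0 → run F
t=13: queue=[F,B,G,H,C,D,E,A] q_used=1 → run F
t=14: queue=[B,G,H,C,D,E,A,F] q_used=0 → run B
t=15: queue=[B,G,H,C,D,E,A,F] q_used=1 → run B
t=16: queue=[G,H,C,D,E,A,F,B] q_used=0 → run G
t=17: queue=[G,H,C,D,E,A,F,B] q_used=1 → run G
t=18: queue=[H,C,D,E,A,F,B] q_used=0 → run H
t=19: queue=[H,C,D,E,A,F,B] q_used=1 → run H
t=20: queue=[C,D,E,A,F,B] q_used=0 → run C
t=21: queue=[C,D,E,A,F,B] q_used=1 → run C
t=22: queue=[D,E,A,F,B] q_used=0 → run D
t=23: queue=[E,A,F,B] q_used=0 → run E
t=24: queue=[E,A,F,B] q_used=1 → run E
t=25: queue=[A,F,B,E] q_used=0 → run A
t=26: queue=[F,B,E] q_used=0 → run F
t=27: queue=[B,E] q_used=0 → run B
t=28: queue=[E] q_used=0 → run E
t=29: queue=[E] q_used=1 → run E
t=30: queue=[E] q_used=0 → run E
t=31: queue=[E] q_used=1 → run E
t=32: (idle)
t=33: (idle)
t=34: (idle)

completion order = G, H, C, D, A, F, B, E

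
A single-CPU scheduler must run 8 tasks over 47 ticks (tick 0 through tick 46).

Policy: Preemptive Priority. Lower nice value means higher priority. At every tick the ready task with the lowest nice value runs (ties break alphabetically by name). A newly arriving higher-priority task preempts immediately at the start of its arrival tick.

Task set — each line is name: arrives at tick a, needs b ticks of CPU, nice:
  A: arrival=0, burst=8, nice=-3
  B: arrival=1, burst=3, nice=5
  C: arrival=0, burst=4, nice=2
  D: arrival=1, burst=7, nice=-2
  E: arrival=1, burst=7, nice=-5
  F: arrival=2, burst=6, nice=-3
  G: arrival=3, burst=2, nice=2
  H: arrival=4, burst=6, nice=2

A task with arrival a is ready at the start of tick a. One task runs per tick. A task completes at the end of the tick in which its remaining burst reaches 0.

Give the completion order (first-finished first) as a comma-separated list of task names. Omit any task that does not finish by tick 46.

t=0: ready={A,C} → run A
t=1: ready={A,B,C,D,E} → run E
t=2: ready={A,B,C,D,E,F} → run E
t=3: ready={A,B,C,D,E,F,G} → run E
t=4: ready={A,B,C,D,E,F,G,H} → run E
t=5: ready={A,B,C,D,E,F,G,H} → run E
t=6: ready={A,B,C,D,E,F,G,H} → run E
t=7: ready={A,B,C,D,E,F,G,H} → run E
t=8: ready={A,B,C,D,F,G,H} → run A
t=9: ready={A,B,C,D,F,G,H} → run A
t=10: ready={A,B,C,D,F,G,H} → run A
t=11: ready={A,B,C,D,F,G,H} → run A
t=12: ready={A,B,C,D,F,G,H} → run A
t=13: ready={A,B,C,D,F,G,H} → run A
t=14: ready={A,B,C,D,F,G,H} → run A
t=15: ready={B,C,D,F,G,H} → run F
t=16: ready={B,C,D,F,G,H} → run F
t=17: ready={B,C,D,F,G,H} → run F
t=18: ready={B,C,D,F,G,H} → run F
t=19: ready={B,C,D,F,G,H} → run F
t=20: ready={B,C,D,F,G,H} → run F
t=21: ready={B,C,D,G,H} → run D
t=22: ready={B,C,D,G,H} → run D
t=23: ready={B,C,D,G,H} → run D
t=24: ready={B,C,D,G,H} → run D
t=25: ready={B,C,D,G,H} → run D
t=26: ready={B,C,D,G,H} → run D
t=27: ready={B,C,D,G,H} → run D
t=28: ready={B,C,G,H} → run C
t=29: ready={B,C,G,H} → run C
t=30: ready={B,C,G,H} → run C
t=31: ready={B,C,G,H} → run C
t=32: ready={B,G,H} → run G
t=33: ready={B,G,H} → run G
t=34: ready={B,H} → run H
t=35: ready={B,H} → run H
t=36: ready={B,H} → run H
t=37: ready={B,H} → run H
t=38: ready={B,H} → run H
t=39: ready={B,H} → run H
t=40: ready={B} → run B
t=41: ready={B} → run B
t=42: ready={B} → run B
t=43: (idle)
t=44: (idle)
t=45: (idle)
t=46: (idle)

completion order = E, A, F, D, C, G, H, B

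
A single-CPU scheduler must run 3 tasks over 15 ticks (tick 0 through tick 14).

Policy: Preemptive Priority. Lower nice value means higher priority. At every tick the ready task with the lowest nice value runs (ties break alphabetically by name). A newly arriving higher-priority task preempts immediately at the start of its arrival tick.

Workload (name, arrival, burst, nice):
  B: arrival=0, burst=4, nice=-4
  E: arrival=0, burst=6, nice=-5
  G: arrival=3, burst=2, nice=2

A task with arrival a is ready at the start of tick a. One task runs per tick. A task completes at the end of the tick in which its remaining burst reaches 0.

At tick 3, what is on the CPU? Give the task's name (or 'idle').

running at tick 3 = E

t=0: ready={B,E} → run E
t=1: ready={B,E} → run E
t=2: ready={B,E} → run E
t=3: ready={B,E,G} → run E
t=4: ready={B,E,G} → run E
t=5: ready={B,E,G} → run E
t=6: ready={B,G} → run B
t=7: ready={B,G} → run B
t=8: ready={B,G} → run B
t=9: ready={B,G} → run B
t=10: ready={G} → run G
t=11: ready={G} → run G
t=12: (idle)
t=13: (idle)
t=14: (idle)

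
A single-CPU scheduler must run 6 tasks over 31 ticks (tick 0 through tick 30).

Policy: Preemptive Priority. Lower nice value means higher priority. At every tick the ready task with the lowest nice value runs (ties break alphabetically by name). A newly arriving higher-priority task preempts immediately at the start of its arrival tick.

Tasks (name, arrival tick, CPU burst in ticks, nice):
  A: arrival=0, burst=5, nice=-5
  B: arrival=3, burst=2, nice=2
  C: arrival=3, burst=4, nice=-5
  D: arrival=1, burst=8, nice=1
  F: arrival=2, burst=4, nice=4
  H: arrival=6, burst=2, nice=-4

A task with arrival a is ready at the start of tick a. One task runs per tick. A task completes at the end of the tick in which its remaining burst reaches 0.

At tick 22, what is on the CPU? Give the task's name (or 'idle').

t=0: ready={A} → run A
t=1: ready={A,D} → run A
t=2: ready={A,D,F} → run A
t=3: ready={A,B,C,D,F} → run A
t=4: ready={A,B,C,D,F} → run A
t=5: ready={B,C,D,F} → run C
t=6: ready={B,C,D,F,H} → run C
t=7: ready={B,C,D,F,H} → run C
t=8: ready={B,C,D,F,H} → run C
t=9: ready={B,D,F,H} → run H
t=10: ready={B,D,F,H} → run H
t=11: ready={B,D,F} → run D
t=12: ready={B,D,F} → run D
t=13: ready={B,D,F} → run D
t=14: ready={B,D,F} → run D
t=15: ready={B,D,F} → run D
t=16: ready={B,D,F} → run D
t=17: ready={B,D,F} → run D
t=18: ready={B,D,F} → run D
t=19: ready={B,F} → run B
t=20: ready={B,F} → run B
t=21: ready={F} → run F
t=22: ready={F} → run F
t=23: ready={F} → run F
t=24: ready={F} → run F
t=25: (idle)
t=26: (idle)
t=27: (idle)
t=28: (idle)
t=29: (idle)
t=30: (idle)

running at tick 22 = F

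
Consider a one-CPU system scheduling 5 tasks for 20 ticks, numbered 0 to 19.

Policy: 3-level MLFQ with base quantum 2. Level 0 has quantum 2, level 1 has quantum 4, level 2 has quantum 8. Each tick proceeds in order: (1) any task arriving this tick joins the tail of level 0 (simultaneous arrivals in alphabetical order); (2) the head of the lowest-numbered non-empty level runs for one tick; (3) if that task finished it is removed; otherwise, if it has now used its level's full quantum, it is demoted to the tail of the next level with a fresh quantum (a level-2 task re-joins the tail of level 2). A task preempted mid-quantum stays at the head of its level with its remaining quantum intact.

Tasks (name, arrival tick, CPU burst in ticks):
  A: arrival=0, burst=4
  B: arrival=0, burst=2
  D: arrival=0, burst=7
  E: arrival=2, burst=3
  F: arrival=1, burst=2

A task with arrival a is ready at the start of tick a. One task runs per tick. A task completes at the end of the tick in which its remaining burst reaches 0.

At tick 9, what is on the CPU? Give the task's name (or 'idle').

t=0: L0/L1/L2 = ABD/-/- → run A
t=1: L0/L1/L2 = ABDF/-/- → run A
t=2: L0/L1/L2 = BDFE/A/- → run B
t=3: L0/L1/L2 = BDFE/A/- → run B
t=4: L0/L1/L2 = DFE/A/- → run D
t=5: L0/L1/L2 = DFE/A/- → run D
t=6: L0/L1/L2 = FE/AD/- → run F
t=7: L0/L1/L2 = FE/AD/- → run F
t=8: L0/L1/L2 = E/AD/- → run E
t=9: L0/L1/L2 = E/AD/- → run E
t=10: L0/L1/L2 = -/ADE/- → run A
t=11: L0/L1/L2 = -/ADE/- → run A
t=12: L0/L1/L2 = -/DE/- → run D
t=13: L0/L1/L2 = -/DE/- → run D
t=14: L0/L1/L2 = -/DE/- → run D
t=15: L0/L1/L2 = -/DE/- → run D
t=16: L0/L1/L2 = -/E/D → run E
t=17: L0/L1/L2 = -/-/D → run D
t=18: (idle)
t=19: (idle)

running at tick 9 = E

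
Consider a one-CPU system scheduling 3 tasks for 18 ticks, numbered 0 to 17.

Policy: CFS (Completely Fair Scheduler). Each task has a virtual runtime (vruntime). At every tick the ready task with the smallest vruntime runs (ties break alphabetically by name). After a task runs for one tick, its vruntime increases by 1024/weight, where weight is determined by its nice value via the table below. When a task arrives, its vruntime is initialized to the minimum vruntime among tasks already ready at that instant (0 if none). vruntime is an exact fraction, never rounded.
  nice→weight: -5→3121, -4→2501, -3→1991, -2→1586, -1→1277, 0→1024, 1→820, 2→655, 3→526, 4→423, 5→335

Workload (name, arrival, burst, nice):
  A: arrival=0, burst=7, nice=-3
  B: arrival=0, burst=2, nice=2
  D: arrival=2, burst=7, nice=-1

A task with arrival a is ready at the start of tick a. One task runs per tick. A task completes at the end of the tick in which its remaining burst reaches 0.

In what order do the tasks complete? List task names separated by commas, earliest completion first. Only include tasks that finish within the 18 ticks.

t=0: vr[A=0 B=0] → run A
t=1: vr[A=1024/1991 B=0] → run B
t=2: vr[A=1024/1991 B=1024/655 D=1024/1991] → run A
t=3: vr[A=2048/1991 B=1024/655 D=1024/1991] → run D
t=4: vr[A=2048/1991 B=1024/655 D=3346432/2542507] → run A
t=5: vr[A=3072/1991 B=1024/655 D=3346432/2542507] → run D
t=6: vr[A=3072/1991 B=1024/655 D=5385216/2542507] → run A
t=7: vr[A=4096/1991 B=1024/655 D=5385216/2542507] → run B
t=8: vr[A=4096/1991 D=5385216/2542507] → run A
t=9: vr[A=5120/1991 D=5385216/2542507] → run D
t=10: vr[A=5120/1991 D=7424000/2542507] → run A
t=11: vr[A=6144/1991 D=7424000/2542507] → run D
t=12: vr[A=6144/1991 D=9462784/2542507] → run A
t=13: vr[D=9462784/2542507] → run D
t=14: vr[D=11501568/2542507] → run D
t=15: vr[D=13540352/2542507] → run D
t=16: (idle)
t=17: (idle)

completion order = B, A, D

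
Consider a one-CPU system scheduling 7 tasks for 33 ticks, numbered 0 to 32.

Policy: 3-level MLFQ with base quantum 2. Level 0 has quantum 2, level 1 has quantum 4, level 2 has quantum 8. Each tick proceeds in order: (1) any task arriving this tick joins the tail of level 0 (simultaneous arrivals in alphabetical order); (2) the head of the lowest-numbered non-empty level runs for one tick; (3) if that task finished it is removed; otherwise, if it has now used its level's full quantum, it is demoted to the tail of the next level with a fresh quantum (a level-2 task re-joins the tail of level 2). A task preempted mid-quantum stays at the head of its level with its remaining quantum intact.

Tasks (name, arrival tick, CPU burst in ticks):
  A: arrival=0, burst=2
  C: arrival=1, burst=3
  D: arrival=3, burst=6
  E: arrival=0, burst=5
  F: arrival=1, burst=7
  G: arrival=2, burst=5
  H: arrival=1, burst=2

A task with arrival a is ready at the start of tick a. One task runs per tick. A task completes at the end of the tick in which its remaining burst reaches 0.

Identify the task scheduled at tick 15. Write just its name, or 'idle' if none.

t=0: L0/L1/L2 = AE/-/- → run A
t=1: L0/L1/L2 = AECFH/-/- → run A
t=2: L0/L1/L2 = ECFHG/-/- → run E
t=3: L0/L1/L2 = ECFHGD/-/- → run E
t=4: L0/L1/L2 = CFHGD/E/- → run C
t=5: L0/L1/L2 = CFHGD/E/- → run C
t=6: L0/L1/L2 = FHGD/EC/- → run F
t=7: L0/L1/L2 = FHGD/EC/- → run F
t=8: L0/L1/L2 = HGD/ECF/- → run H
t=9: L0/L1/L2 = HGD/ECF/- → run H
t=10: L0/L1/L2 = GD/ECF/- → run G
t=11: L0/L1/L2 = GD/ECF/- → run G
t=12: L0/L1/L2 = D/ECFG/- → run D
t=13: L0/L1/L2 = D/ECFG/- → run D
t=14: L0/L1/L2 = -/ECFGD/- → run E
t=15: L0/L1/L2 = -/ECFGD/- → run E
t=16: L0/L1/L2 = -/ECFGD/- → run E
t=17: L0/L1/L2 = -/CFGD/- → run C
t=18: L0/L1/L2 = -/FGD/- → run F
t=19: L0/L1/L2 = -/FGD/- → run F
t=20: L0/L1/L2 = -/FGD/- → run F
t=21: L0/L1/L2 = -/FGD/- → run F
t=22: L0/L1/L2 = -/GD/F → run G
t=23: L0/L1/L2 = -/GD/F → run G
t=24: L0/L1/L2 = -/GD/F → run G
t=25: L0/L1/L2 = -/D/F → run D
t=26: L0/L1/L2 = -/D/F → run D
t=27: L0/L1/L2 = -/D/F → run D
t=28: L0/L1/L2 = -/D/F → run D
t=29: L0/L1/L2 = -/-/F → run F
t=30: (idle)
t=31: (idle)
t=32: (idle)

running at tick 15 = E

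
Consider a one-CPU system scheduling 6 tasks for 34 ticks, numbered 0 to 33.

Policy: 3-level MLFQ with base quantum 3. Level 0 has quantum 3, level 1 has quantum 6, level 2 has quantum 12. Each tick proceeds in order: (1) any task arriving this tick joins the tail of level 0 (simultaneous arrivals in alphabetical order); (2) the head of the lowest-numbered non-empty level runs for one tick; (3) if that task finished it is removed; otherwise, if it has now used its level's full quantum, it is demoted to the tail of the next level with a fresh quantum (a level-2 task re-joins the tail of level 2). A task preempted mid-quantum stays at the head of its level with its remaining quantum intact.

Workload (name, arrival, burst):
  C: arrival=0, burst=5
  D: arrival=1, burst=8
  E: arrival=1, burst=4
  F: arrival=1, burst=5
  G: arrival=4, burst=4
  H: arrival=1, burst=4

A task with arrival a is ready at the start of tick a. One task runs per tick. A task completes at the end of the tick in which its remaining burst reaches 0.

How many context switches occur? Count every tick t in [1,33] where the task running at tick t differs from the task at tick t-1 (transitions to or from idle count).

context switches = 12

t=0: L0/L1/L2 = C/-/- → run C
t=1: L0/L1/L2 = CDEFH/-/- → run C
t=2: L0/L1/L2 = CDEFH/-/- → run C
t=3: L0/L1/L2 = DEFH/C/- → run D
t=4: L0/L1/L2 = DEFHG/C/- → run D
t=5: L0/L1/L2 = DEFHG/C/- → run D
t=6: L0/L1/L2 = EFHG/CD/- → run E
t=7: L0/L1/L2 = EFHG/CD/- → run E
t=8: L0/L1/L2 = EFHG/CD/- → run E
t=9: L0/L1/L2 = FHG/CDE/- → run F
t=10: L0/L1/L2 = FHG/CDE/- → run F
t=11: L0/L1/L2 = FHG/CDE/- → run F
t=12: L0/L1/L2 = HG/CDEF/- → run H
t=13: L0/L1/L2 = HG/CDEF/- → run H
t=14: L0/L1/L2 = HG/CDEF/- → run H
t=15: L0/L1/L2 = G/CDEFH/- → run G
t=16: L0/L1/L2 = G/CDEFH/- → run G
t=17: L0/L1/L2 = G/CDEFH/- → run G
t=18: L0/L1/L2 = -/CDEFHG/- → run C
t=19: L0/L1/L2 = -/CDEFHG/- → run C
t=20: L0/L1/L2 = -/DEFHG/- → run D
t=21: L0/L1/L2 = -/DEFHG/- → run D
t=22: L0/L1/L2 = -/DEFHG/- → run D
t=23: L0/L1/L2 = -/DEFHG/- → run D
t=24: L0/L1/L2 = -/DEFHG/- → run D
t=25: L0/L1/L2 = -/EFHG/- → run E
t=26: L0/L1/L2 = -/FHG/- → run F
t=27: L0/L1/L2 = -/FHG/- → run F
t=28: L0/L1/L2 = -/HG/- → run H
t=29: L0/L1/L2 = -/G/- → run G
t=30: (idle)
t=31: (idle)
t=32: (idle)
t=33: (idle)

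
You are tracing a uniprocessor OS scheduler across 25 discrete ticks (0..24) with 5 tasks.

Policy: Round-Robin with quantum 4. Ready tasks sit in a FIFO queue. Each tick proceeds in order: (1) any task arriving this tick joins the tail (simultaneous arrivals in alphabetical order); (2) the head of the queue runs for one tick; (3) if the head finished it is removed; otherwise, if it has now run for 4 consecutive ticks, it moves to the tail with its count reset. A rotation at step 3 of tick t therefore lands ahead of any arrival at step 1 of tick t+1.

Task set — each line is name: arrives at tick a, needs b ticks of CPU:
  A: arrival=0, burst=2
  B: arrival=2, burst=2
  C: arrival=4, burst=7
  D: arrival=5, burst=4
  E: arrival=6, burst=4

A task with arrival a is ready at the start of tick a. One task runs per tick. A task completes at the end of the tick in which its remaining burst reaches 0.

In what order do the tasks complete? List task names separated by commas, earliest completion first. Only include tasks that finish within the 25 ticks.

t=0: queue=[A] q_used=0 → run A
t=1: queue=[A] q_used=1 → run A
t=2: queue=[B] q_used=0 → run B
t=3: queue=[B] q_used=1 → run B
t=4: queue=[C] q_used=0 → run C
t=5: queue=[C,D] q_used=1 → run C
t=6: queue=[C,D,E] q_used=2 → run C
t=7: queue=[C,D,E] q_used=3 → run C
t=8: queue=[D,E,C] q_used=0 → run D
t=9: queue=[D,E,C] q_used=1 → run D
t=10: queue=[D,E,C] q_used=2 → run D
t=11: queue=[D,E,C] q_used=3 → run D
t=12: queue=[E,C] q_used=0 → run E
t=13: queue=[E,C] q_used=1 → run E
t=14: queue=[E,C] q_used=2 → run E
t=15: queue=[E,C] q_used=3 → run E
t=16: queue=[C] q_used=0 → run C
t=17: queue=[C] q_used=1 → run C
t=18: queue=[C] q_used=2 → run C
t=19: (idle)
t=20: (idle)
t=21: (idle)
t=22: (idle)
t=23: (idle)
t=24: (idle)

completion order = A, B, D, E, C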